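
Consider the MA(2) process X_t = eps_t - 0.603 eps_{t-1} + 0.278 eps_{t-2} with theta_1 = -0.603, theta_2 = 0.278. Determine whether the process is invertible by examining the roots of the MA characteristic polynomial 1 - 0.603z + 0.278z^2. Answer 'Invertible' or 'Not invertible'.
\text{Invertible}

The MA(q) characteristic polynomial is P(z) = 1 - 0.603z + 0.278z^2.
Invertibility requires all roots to lie outside the unit circle, i.e. |z| > 1 for every root.
Set 1 + (-0.603) z + (0.278) z^2 = 0, i.e. a z^2 + b z + c = 0 with a = 0.278, b = -0.603, c = 1.
Discriminant D = b^2 - 4ac = (-0.603)^2 - 4*(0.278)*1 = 0.363609 - (1.112) = -0.748391.
D < 0, so the roots are the complex-conjugate pair z = (-b +/- i sqrt(-D)) / (2a) = 1.0845 +/- 1.5559i.
For a conjugate pair |z|^2 = z * conj(z) = (product of roots) = c/a = 1/(0.278) = 3.597122, so |z| = sqrt(3.597122) = 1.8966 for both roots.
Moduli of all roots: 1.8966, 1.8966.
All moduli strictly greater than 1? Yes.
Verdict: Invertible.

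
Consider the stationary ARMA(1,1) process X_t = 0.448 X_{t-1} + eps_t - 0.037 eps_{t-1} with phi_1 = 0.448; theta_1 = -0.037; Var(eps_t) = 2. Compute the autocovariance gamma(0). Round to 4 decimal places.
\gamma(0) = 2.4227

Multiply the model equation by X_{t-k} and take expectations. With theta_0 = psi_0 = 1 and psi_j the MA(infinity) weights, this gives
  gamma(k) - sum_i phi_i gamma(k-i) = c_k,
  c_k = sigma^2 * sum_{j=k..q} theta_j psi_{j-k}   (c_k = 0 for k > q),
using gamma(-m) = gamma(m).
psi-weights needed (psi_j = theta_j + sum_i phi_i psi_{j-i}):
  psi_1 = theta_1 + phi_1 = -0.037 + (0.448) = 0.411
Right-hand sides:
  c_0 = sigma^2 (1 + theta_1 psi_1) = 2 * (1 + (-0.037)(0.411)) = 2 * 0.984793 = 1.969586
  c_1 = sigma^2 theta_1 = 2 * (-0.037) = -0.074
  c_2 = 0
Equations for k = 0 and k = 1 (AR order 1):
  gamma(0) = phi_1 gamma(1) + c_0
  gamma(1) = phi_1 gamma(0) + c_1
Substituting the second into the first: gamma(0) (1 - phi_1^2) = c_0 + phi_1 c_1, so
  gamma(0) = (c_0 + phi_1 c_1) / (1 - phi_1^2) = (1.969586 + (0.448)(-0.074)) / (1 - (0.448)^2) = 1.936434 / 0.799296 = 2.422674.
Therefore gamma(0) = 2.4227 (to 4 decimal places).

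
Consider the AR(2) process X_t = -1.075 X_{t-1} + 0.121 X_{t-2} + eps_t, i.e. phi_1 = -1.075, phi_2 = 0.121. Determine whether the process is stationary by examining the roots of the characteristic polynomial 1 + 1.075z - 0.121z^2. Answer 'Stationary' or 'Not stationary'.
\text{Not stationary}

The AR(p) characteristic polynomial is P(z) = 1 + 1.075z - 0.121z^2.
Stationarity requires all roots to lie outside the unit circle, i.e. |z| > 1 for every root.
Set 1 + (1.075) z + (-0.121) z^2 = 0, i.e. a z^2 + b z + c = 0 with a = -0.121, b = 1.075, c = 1.
Discriminant D = b^2 - 4ac = (1.075)^2 - 4*(-0.121)*1 = 1.155625 - (-0.484) = 1.639625.
D >= 0, so the roots are real: z = (-b +/- sqrt(D)) / (2a) = (-1.075 +/- 1.280478) / (-0.242).
  z_1 = (-1.075 + 1.280478) / (-0.242) = -0.8491,   |z_1| = 0.8491.
  z_2 = (-1.075 - 1.280478) / (-0.242) = 9.7334,   |z_2| = 9.7334.
Moduli of all roots: 0.8491, 9.7334.
All moduli strictly greater than 1? No.
Verdict: Not stationary.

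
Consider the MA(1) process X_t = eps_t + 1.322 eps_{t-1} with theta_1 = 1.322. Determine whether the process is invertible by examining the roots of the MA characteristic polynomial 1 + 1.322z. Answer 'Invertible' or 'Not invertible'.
\text{Not invertible}

The MA(q) characteristic polynomial is P(z) = 1 + 1.322z.
Invertibility requires all roots to lie outside the unit circle, i.e. |z| > 1 for every root.
This is linear in z: 1 + (1.322) z = 0  =>  z = -1/(1.322) = -0.75643,  |z| = 0.75643.
Moduli of all roots: 0.7564.
All moduli strictly greater than 1? No.
Verdict: Not invertible.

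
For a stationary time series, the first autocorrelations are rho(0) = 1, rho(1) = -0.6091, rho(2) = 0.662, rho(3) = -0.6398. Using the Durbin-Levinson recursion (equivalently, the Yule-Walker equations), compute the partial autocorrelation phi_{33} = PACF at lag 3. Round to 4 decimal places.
\phi_{33} = -0.2859

The PACF at lag k is phi_{kk}, the last component of the solution
to the Yule-Walker system G_k phi = r_k where
  (G_k)_{ij} = rho(|i - j|), (r_k)_i = rho(i), i,j = 1..k.
Equivalently, Durbin-Levinson gives phi_{kk} iteratively:
  phi_{11} = rho(1)
  phi_{kk} = [rho(k) - sum_{j=1..k-1} phi_{k-1,j} rho(k-j)]
            / [1 - sum_{j=1..k-1} phi_{k-1,j} rho(j)],
  phi_{k,j} = phi_{k-1,j} - phi_{kk} phi_{k-1,k-j},  j = 1..k-1.
Step k = 1:
  phi_11 = rho(1) = -0.6091.
Step k = 2:
  phi_22 = [rho(2) - phi_11 rho(1)] / [1 - phi_11 rho(1)] = [0.662 - (-0.6091)(-0.6091)] / [1 - (-0.6091)(-0.6091)]
         = 0.29099719 / 0.62899719 = 0.462637.
  Update: phi_21 = phi_11 - phi_22 phi_11 = -0.6091 - (0.462637)(-0.6091) = -0.327308.
Step k = 3:
  phi_33 = [rho(3) - phi_21 rho(2) - phi_22 rho(1)] / [1 - phi_21 rho(1) - phi_22 rho(2)]
    numerator   = -0.6398 - (-0.327308)(0.662) - (0.462637)(-0.6091) = -0.1413301
    denominator = 1 - (-0.327308)(-0.6091) - (0.462637)(0.662) = 0.49437121
  phi_33 = -0.1413301 / 0.49437121 = -0.2859.
Therefore phi_{33} = -0.2859.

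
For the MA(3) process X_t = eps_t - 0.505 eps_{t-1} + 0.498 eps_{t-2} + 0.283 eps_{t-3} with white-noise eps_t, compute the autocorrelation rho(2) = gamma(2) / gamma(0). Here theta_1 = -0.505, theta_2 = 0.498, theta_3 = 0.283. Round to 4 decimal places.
\rho(2) = 0.2243

For an MA(q) process with theta_0 = 1, the autocovariance is
  gamma(k) = sigma^2 * sum_{i=0..q-k} theta_i * theta_{i+k},
and rho(k) = gamma(k) / gamma(0). Sigma^2 cancels.
  numerator   = (1)*(0.498) + (-0.505)*(0.283) = 0.355085.
  denominator = (1)^2 + (-0.505)^2 + (0.498)^2 + (0.283)^2 = 1.583118.
  rho(2) = 0.355085 / 1.583118 = 0.2243.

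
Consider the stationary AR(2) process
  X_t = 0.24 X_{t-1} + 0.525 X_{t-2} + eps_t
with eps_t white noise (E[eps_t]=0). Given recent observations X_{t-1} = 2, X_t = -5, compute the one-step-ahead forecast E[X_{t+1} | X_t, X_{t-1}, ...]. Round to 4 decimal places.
E[X_{t+1} \mid \mathcal F_t] = -0.1500

For an AR(p) model X_t = c + sum_i phi_i X_{t-i} + eps_t, the
one-step-ahead conditional mean is
  E[X_{t+1} | X_t, ...] = c + sum_i phi_i X_{t+1-i}.
Substitute known values:
  E[X_{t+1} | ...] = (0.24) * (-5) + (0.525) * (2)
                   = -0.1500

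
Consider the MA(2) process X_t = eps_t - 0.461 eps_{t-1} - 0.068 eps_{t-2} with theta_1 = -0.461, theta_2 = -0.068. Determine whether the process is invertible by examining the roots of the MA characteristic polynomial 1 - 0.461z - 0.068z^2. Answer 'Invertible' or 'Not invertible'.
\text{Invertible}

The MA(q) characteristic polynomial is P(z) = 1 - 0.461z - 0.068z^2.
Invertibility requires all roots to lie outside the unit circle, i.e. |z| > 1 for every root.
Set 1 + (-0.461) z + (-0.068) z^2 = 0, i.e. a z^2 + b z + c = 0 with a = -0.068, b = -0.461, c = 1.
Discriminant D = b^2 - 4ac = (-0.461)^2 - 4*(-0.068)*1 = 0.212521 - (-0.272) = 0.484521.
D >= 0, so the roots are real: z = (-b +/- sqrt(D)) / (2a) = (0.461 +/- 0.696075) / (-0.136).
  z_1 = (0.461 + 0.696075) / (-0.136) = -8.5079,   |z_1| = 8.5079.
  z_2 = (0.461 - 0.696075) / (-0.136) = 1.7285,   |z_2| = 1.7285.
Moduli of all roots: 8.5079, 1.7285.
All moduli strictly greater than 1? Yes.
Verdict: Invertible.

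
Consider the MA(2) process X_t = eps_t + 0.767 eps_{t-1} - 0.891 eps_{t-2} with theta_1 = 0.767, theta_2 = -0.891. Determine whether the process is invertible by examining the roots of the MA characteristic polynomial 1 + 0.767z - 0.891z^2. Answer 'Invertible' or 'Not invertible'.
\text{Not invertible}

The MA(q) characteristic polynomial is P(z) = 1 + 0.767z - 0.891z^2.
Invertibility requires all roots to lie outside the unit circle, i.e. |z| > 1 for every root.
Set 1 + (0.767) z + (-0.891) z^2 = 0, i.e. a z^2 + b z + c = 0 with a = -0.891, b = 0.767, c = 1.
Discriminant D = b^2 - 4ac = (0.767)^2 - 4*(-0.891)*1 = 0.588289 - (-3.564) = 4.152289.
D >= 0, so the roots are real: z = (-b +/- sqrt(D)) / (2a) = (-0.767 +/- 2.037717) / (-1.782).
  z_1 = (-0.767 + 2.037717) / (-1.782) = -0.7131,   |z_1| = 0.7131.
  z_2 = (-0.767 - 2.037717) / (-1.782) = 1.5739,   |z_2| = 1.5739.
Moduli of all roots: 0.7131, 1.5739.
All moduli strictly greater than 1? No.
Verdict: Not invertible.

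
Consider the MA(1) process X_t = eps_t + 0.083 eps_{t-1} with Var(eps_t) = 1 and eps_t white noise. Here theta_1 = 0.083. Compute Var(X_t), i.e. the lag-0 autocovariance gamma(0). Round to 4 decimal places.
\gamma(0) = 1.0069

For an MA(q) process X_t = eps_t + sum_i theta_i eps_{t-i} with
Var(eps_t) = sigma^2, the variance is
  gamma(0) = sigma^2 * (1 + sum_i theta_i^2).
  sum_i theta_i^2 = (0.083)^2 = 0.006889.
  gamma(0) = 1 * (1 + 0.006889) = 1 * 1.006889 = 1.006889, which rounds to 1.0069.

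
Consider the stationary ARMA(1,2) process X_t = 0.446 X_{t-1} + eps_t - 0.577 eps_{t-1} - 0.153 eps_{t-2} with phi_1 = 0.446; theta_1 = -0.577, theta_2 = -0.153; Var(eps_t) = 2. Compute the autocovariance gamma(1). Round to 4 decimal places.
\gamma(1) = -0.1568

Multiply the model equation by X_{t-k} and take expectations. With theta_0 = psi_0 = 1 and psi_j the MA(infinity) weights, this gives
  gamma(k) - sum_i phi_i gamma(k-i) = c_k,
  c_k = sigma^2 * sum_{j=k..q} theta_j psi_{j-k}   (c_k = 0 for k > q),
using gamma(-m) = gamma(m).
psi-weights needed (psi_j = theta_j + sum_i phi_i psi_{j-i}):
  psi_1 = theta_1 + phi_1 = -0.577 + (0.446) = -0.131
  psi_2 = theta_2 + phi_1 psi_1 = -0.153 + (0.446)(-0.131) = -0.211426
Right-hand sides:
  c_0 = sigma^2 (1 + theta_1 psi_1 + theta_2 psi_2) = 2 * (1 + (-0.577)(-0.131) + (-0.153)(-0.211426)) = 2 * 1.107935 = 2.21587
  c_1 = sigma^2 (theta_1 + theta_2 psi_1) = 2 * (-0.577 + (-0.153)(-0.131)) = -1.113914
  c_2 = sigma^2 theta_2 = 2 * (-0.153) = -0.306
Equations for k = 0 and k = 1 (AR order 1):
  gamma(0) = phi_1 gamma(1) + c_0
  gamma(1) = phi_1 gamma(0) + c_1
Substituting the second into the first: gamma(0) (1 - phi_1^2) = c_0 + phi_1 c_1, so
  gamma(0) = (c_0 + phi_1 c_1) / (1 - phi_1^2) = (2.21587 + (0.446)(-1.113914)) / (1 - (0.446)^2) = 1.719065 / 0.801084 = 2.145923.
  gamma(1) = phi_1 gamma(0) + c_1 = (0.446)(2.145923) + (-1.113914) = -0.156832.
Therefore gamma(1) = -0.1568 (to 4 decimal places).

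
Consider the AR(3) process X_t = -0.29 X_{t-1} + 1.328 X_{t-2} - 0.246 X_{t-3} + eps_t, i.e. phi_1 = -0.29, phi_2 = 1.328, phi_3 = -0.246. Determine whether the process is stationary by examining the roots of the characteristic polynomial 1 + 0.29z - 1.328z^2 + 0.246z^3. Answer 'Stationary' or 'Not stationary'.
\text{Not stationary}

The AR(p) characteristic polynomial is P(z) = 1 + 0.29z - 1.328z^2 + 0.246z^3.
Stationarity requires all roots to lie outside the unit circle, i.e. |z| > 1 for every root.
Degree 3: look for a simple real root z0 first, then factor out (1 - z/z0) and solve the remaining quadratic.
Testing z0 = 5: P(5) = 1 + (0.29)(5) + (-1.328)(5)^2 + (0.246)(5)^3
  = 1 + (1.45) + (-33.2) + (30.75) = 0.  So z_0 = 5 is a root, |z_0| = 5.
Divide out the factor (1 - 0.2 z) = (1 - z/z0) (since 1/z0 = 0.2):
  P(z) = (1 - 0.2 z)(1 + (0.49) z + (-1.23) z^2)
  [check: z-coef 0.49 - (0.2) = 0.29; z^2-coef -1.23 - (0.2)(0.49) = -1.328; z^3-coef -(0.2)(-1.23) = 0.246.]
Remaining roots from the quadratic factor 1 + (0.49) z + (-1.23) z^2:
  Set 1 + (0.49) z + (-1.23) z^2 = 0, i.e. a z^2 + b z + c = 0 with a = -1.23, b = 0.49, c = 1.
  Discriminant D = b^2 - 4ac = (0.49)^2 - 4*(-1.23)*1 = 0.2401 - (-4.92) = 5.1601.
  D >= 0, so the roots are real: z = (-b +/- sqrt(D)) / (2a) = (-0.49 +/- 2.271585) / (-2.46).
    z_1 = (-0.49 + 2.271585) / (-2.46) = -0.7242,   |z_1| = 0.7242.
    z_2 = (-0.49 - 2.271585) / (-2.46) = 1.1226,   |z_2| = 1.1226.
Moduli of all roots: 5.0000, 0.7242, 1.1226.
All moduli strictly greater than 1? No.
Verdict: Not stationary.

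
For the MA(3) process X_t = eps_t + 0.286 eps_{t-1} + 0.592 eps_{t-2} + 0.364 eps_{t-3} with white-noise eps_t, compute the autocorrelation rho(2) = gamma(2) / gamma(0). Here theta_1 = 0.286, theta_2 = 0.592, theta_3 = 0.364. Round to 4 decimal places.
\rho(2) = 0.4449

For an MA(q) process with theta_0 = 1, the autocovariance is
  gamma(k) = sigma^2 * sum_{i=0..q-k} theta_i * theta_{i+k},
and rho(k) = gamma(k) / gamma(0). Sigma^2 cancels.
  numerator   = (1)*(0.592) + (0.286)*(0.364) = 0.696104.
  denominator = (1)^2 + (0.286)^2 + (0.592)^2 + (0.364)^2 = 1.564756.
  rho(2) = 0.696104 / 1.564756 = 0.4449.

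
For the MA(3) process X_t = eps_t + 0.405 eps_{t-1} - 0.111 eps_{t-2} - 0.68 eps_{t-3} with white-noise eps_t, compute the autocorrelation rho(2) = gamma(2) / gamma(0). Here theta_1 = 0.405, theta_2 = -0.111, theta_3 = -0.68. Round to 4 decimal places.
\rho(2) = -0.2358

For an MA(q) process with theta_0 = 1, the autocovariance is
  gamma(k) = sigma^2 * sum_{i=0..q-k} theta_i * theta_{i+k},
and rho(k) = gamma(k) / gamma(0). Sigma^2 cancels.
  numerator   = (1)*(-0.111) + (0.405)*(-0.68) = -0.3864.
  denominator = (1)^2 + (0.405)^2 + (-0.111)^2 + (-0.68)^2 = 1.638746.
  rho(2) = -0.3864 / 1.638746 = -0.2358.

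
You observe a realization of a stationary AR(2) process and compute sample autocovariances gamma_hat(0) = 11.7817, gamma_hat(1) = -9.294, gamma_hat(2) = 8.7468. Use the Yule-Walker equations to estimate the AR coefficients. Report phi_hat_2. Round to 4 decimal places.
\hat\phi_{2} = 0.3180

The Yule-Walker equations for an AR(p) process read, in matrix form,
  Gamma_p phi = r_p,   with   (Gamma_p)_{ij} = gamma(|i - j|),
                       (r_p)_i = gamma(i),   i,j = 1..p.
Substitute the sample gammas (Toeplitz matrix and right-hand side of size 2):
  Gamma_p = [[11.7817, -9.294], [-9.294, 11.7817]]
  r_p     = [-9.294, 8.7468]
Written out:
  11.7817 phi_1 - 9.294 phi_2 = -9.294
  -9.294 phi_1 + 11.7817 phi_2 = 8.7468
Solve by Cramer's rule:
  det = gamma(0)^2 - gamma(1)^2 = (11.7817)^2 - (-9.294)^2 = 138.80845489 - 86.378436 = 52.43001889
  phi_hat_1 = [gamma(1) gamma(0) - gamma(1) gamma(2)] / det = [(-9.294)(11.7817) - (-9.294)(8.7468)] / 52.43001889 = -28.2063606 / 52.43001889 = -0.538
  phi_hat_2 = [gamma(0) gamma(2) - gamma(1)^2] / det = [(11.7817)(8.7468) - (-9.294)^2] / 52.43001889 = 16.67373756 / 52.43001889 = 0.318
So phi_hat = [-0.5380, 0.3180].
Therefore phi_hat_2 = 0.3180.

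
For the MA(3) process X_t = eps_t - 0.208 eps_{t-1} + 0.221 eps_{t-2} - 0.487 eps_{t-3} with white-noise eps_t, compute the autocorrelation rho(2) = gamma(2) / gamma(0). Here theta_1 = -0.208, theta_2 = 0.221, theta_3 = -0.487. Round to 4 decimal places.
\rho(2) = 0.2425

For an MA(q) process with theta_0 = 1, the autocovariance is
  gamma(k) = sigma^2 * sum_{i=0..q-k} theta_i * theta_{i+k},
and rho(k) = gamma(k) / gamma(0). Sigma^2 cancels.
  numerator   = (1)*(0.221) + (-0.208)*(-0.487) = 0.322296.
  denominator = (1)^2 + (-0.208)^2 + (0.221)^2 + (-0.487)^2 = 1.329274.
  rho(2) = 0.322296 / 1.329274 = 0.2425.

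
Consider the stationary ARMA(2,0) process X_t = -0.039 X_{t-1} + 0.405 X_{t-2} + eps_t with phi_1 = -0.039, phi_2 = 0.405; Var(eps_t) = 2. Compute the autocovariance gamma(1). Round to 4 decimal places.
\gamma(1) = -0.1575

Multiply the model equation by X_{t-k} and take expectations. With theta_0 = psi_0 = 1 and psi_j the MA(infinity) weights, this gives
  gamma(k) - sum_i phi_i gamma(k-i) = c_k,
  c_k = sigma^2 * sum_{j=k..q} theta_j psi_{j-k}   (c_k = 0 for k > q),
using gamma(-m) = gamma(m).
Pure AR (q = 0): c_0 = sigma^2 = 2, c_k = 0 for k >= 1.
Equations for k = 0, 1, 2 (AR order 2, c_2 = 0):
  (E0) gamma(0) = phi_1 gamma(1) + phi_2 gamma(2) + c_0
  (E1) gamma(1) = phi_1 gamma(0) + phi_2 gamma(1) + c_1
  (E2) gamma(2) = phi_1 gamma(1) + phi_2 gamma(0)
From (E1): gamma(1) = A gamma(0) + B with
  A = phi_1 / (1 - phi_2) = -0.039 / 0.595 = -0.065546,   B = c_1 / (1 - phi_2) = 0 / 0.595 = 0.
Insert (E2) into (E0): gamma(0) (1 - phi_2^2) = phi_1 (1 + phi_2) gamma(1) + c_0.
  phi_1 (1 + phi_2) = (-0.039)(1.405) = -0.054795,   1 - phi_2^2 = 0.835975.
Replace gamma(1) by A gamma(0) + B and collect gamma(0):
  gamma(0) [0.835975 - (-0.054795)(-0.065546)] = c_0 = 2
  gamma(0) * 0.832383 = 2
  gamma(0) = 2 / 0.832383 = 2.402739.
  gamma(1) = A gamma(0) = (-0.065546)(2.402739) = -0.15749.
Therefore gamma(1) = -0.1575 (to 4 decimal places).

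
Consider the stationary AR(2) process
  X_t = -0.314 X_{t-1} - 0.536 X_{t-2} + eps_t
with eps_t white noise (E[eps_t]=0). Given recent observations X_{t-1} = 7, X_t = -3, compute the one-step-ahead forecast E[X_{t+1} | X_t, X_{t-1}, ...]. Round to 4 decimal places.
E[X_{t+1} \mid \mathcal F_t] = -2.8100

For an AR(p) model X_t = c + sum_i phi_i X_{t-i} + eps_t, the
one-step-ahead conditional mean is
  E[X_{t+1} | X_t, ...] = c + sum_i phi_i X_{t+1-i}.
Substitute known values:
  E[X_{t+1} | ...] = (-0.314) * (-3) + (-0.536) * (7)
                   = -2.8100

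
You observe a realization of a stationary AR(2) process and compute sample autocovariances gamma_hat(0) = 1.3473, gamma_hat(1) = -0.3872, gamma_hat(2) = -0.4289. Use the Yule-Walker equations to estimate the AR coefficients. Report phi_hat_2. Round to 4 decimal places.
\hat\phi_{2} = -0.4370

The Yule-Walker equations for an AR(p) process read, in matrix form,
  Gamma_p phi = r_p,   with   (Gamma_p)_{ij} = gamma(|i - j|),
                       (r_p)_i = gamma(i),   i,j = 1..p.
Substitute the sample gammas (Toeplitz matrix and right-hand side of size 2):
  Gamma_p = [[1.3473, -0.3872], [-0.3872, 1.3473]]
  r_p     = [-0.3872, -0.4289]
Written out:
  1.3473 phi_1 - 0.3872 phi_2 = -0.3872
  -0.3872 phi_1 + 1.3473 phi_2 = -0.4289
Solve by Cramer's rule:
  det = gamma(0)^2 - gamma(1)^2 = (1.3473)^2 - (-0.3872)^2 = 1.81521729 - 0.14992384 = 1.66529345
  phi_hat_1 = [gamma(1) gamma(0) - gamma(1) gamma(2)] / det = [(-0.3872)(1.3473) - (-0.3872)(-0.4289)] / 1.66529345 = -0.68774464 / 1.66529345 = -0.413
  phi_hat_2 = [gamma(0) gamma(2) - gamma(1)^2] / det = [(1.3473)(-0.4289) - (-0.3872)^2] / 1.66529345 = -0.72778081 / 1.66529345 = -0.437
So phi_hat = [-0.4130, -0.4370].
Therefore phi_hat_2 = -0.4370.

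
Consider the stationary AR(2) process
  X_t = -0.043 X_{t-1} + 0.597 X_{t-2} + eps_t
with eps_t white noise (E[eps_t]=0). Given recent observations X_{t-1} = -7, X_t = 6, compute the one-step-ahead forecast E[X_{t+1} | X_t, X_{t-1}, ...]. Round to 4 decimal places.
E[X_{t+1} \mid \mathcal F_t] = -4.4370

For an AR(p) model X_t = c + sum_i phi_i X_{t-i} + eps_t, the
one-step-ahead conditional mean is
  E[X_{t+1} | X_t, ...] = c + sum_i phi_i X_{t+1-i}.
Substitute known values:
  E[X_{t+1} | ...] = (-0.043) * (6) + (0.597) * (-7)
                   = -4.4370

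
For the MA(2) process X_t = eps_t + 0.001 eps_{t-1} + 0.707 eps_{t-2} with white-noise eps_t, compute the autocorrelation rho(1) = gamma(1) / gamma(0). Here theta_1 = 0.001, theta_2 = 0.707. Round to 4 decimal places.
\rho(1) = 0.0011

For an MA(q) process with theta_0 = 1, the autocovariance is
  gamma(k) = sigma^2 * sum_{i=0..q-k} theta_i * theta_{i+k},
and rho(k) = gamma(k) / gamma(0). Sigma^2 cancels.
  numerator   = (1)*(0.001) + (0.001)*(0.707) = 0.001707.
  denominator = (1)^2 + (0.001)^2 + (0.707)^2 = 1.49985.
  rho(1) = 0.001707 / 1.49985 = 0.0011.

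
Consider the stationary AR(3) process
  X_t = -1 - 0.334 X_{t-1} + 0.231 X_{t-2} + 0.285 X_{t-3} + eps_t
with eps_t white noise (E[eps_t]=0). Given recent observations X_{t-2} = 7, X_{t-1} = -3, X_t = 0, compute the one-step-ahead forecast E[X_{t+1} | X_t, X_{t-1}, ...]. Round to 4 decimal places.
E[X_{t+1} \mid \mathcal F_t] = 0.3020

For an AR(p) model X_t = c + sum_i phi_i X_{t-i} + eps_t, the
one-step-ahead conditional mean is
  E[X_{t+1} | X_t, ...] = c + sum_i phi_i X_{t+1-i}.
Substitute known values:
  E[X_{t+1} | ...] = -1 + (-0.334) * (0) + (0.231) * (-3) + (0.285) * (7)
                   = 0.3020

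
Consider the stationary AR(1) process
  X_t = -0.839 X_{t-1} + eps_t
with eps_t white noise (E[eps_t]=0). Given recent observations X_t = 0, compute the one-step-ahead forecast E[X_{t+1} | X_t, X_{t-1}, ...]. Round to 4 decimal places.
E[X_{t+1} \mid \mathcal F_t] = 0.0000

For an AR(p) model X_t = c + sum_i phi_i X_{t-i} + eps_t, the
one-step-ahead conditional mean is
  E[X_{t+1} | X_t, ...] = c + sum_i phi_i X_{t+1-i}.
Substitute known values:
  E[X_{t+1} | ...] = (-0.839) * (0)
                   = 0.0000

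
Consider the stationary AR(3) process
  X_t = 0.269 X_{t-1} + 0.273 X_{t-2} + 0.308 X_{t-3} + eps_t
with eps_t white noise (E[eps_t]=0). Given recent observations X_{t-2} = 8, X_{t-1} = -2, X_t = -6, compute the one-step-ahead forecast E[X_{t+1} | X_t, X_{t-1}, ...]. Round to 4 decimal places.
E[X_{t+1} \mid \mathcal F_t] = 0.3040

For an AR(p) model X_t = c + sum_i phi_i X_{t-i} + eps_t, the
one-step-ahead conditional mean is
  E[X_{t+1} | X_t, ...] = c + sum_i phi_i X_{t+1-i}.
Substitute known values:
  E[X_{t+1} | ...] = (0.269) * (-6) + (0.273) * (-2) + (0.308) * (8)
                   = 0.3040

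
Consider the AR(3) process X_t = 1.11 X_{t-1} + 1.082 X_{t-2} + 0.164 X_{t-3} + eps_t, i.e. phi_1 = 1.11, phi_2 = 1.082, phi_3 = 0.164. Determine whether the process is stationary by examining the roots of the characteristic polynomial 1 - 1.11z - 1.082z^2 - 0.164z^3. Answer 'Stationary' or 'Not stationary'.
\text{Not stationary}

The AR(p) characteristic polynomial is P(z) = 1 - 1.11z - 1.082z^2 - 0.164z^3.
Stationarity requires all roots to lie outside the unit circle, i.e. |z| > 1 for every root.
Degree 3: look for a simple real root z0 first, then factor out (1 - z/z0) and solve the remaining quadratic.
Testing z0 = -5: P(-5) = 1 + (-1.11)(-5) + (-1.082)(-5)^2 + (-0.164)(-5)^3
  = 1 + (5.55) + (-27.05) + (20.5) = 0.  So z_0 = -5 is a root, |z_0| = 5.
Divide out the factor (1 + 0.2 z) = (1 - z/z0) (since 1/z0 = -0.2):
  P(z) = (1 + 0.2 z)(1 + (-1.31) z + (-0.82) z^2)
  [check: z-coef -1.31 - (-0.2) = -1.11; z^2-coef -0.82 - (-0.2)(-1.31) = -1.082; z^3-coef -(-0.2)(-0.82) = -0.164.]
Remaining roots from the quadratic factor 1 + (-1.31) z + (-0.82) z^2:
  Set 1 + (-1.31) z + (-0.82) z^2 = 0, i.e. a z^2 + b z + c = 0 with a = -0.82, b = -1.31, c = 1.
  Discriminant D = b^2 - 4ac = (-1.31)^2 - 4*(-0.82)*1 = 1.7161 - (-3.28) = 4.9961.
  D >= 0, so the roots are real: z = (-b +/- sqrt(D)) / (2a) = (1.31 +/- 2.235196) / (-1.64).
    z_1 = (1.31 + 2.235196) / (-1.64) = -2.1617,   |z_1| = 2.1617.
    z_2 = (1.31 - 2.235196) / (-1.64) = 0.5641,   |z_2| = 0.5641.
Moduli of all roots: 5.0000, 2.1617, 0.5641.
All moduli strictly greater than 1? No.
Verdict: Not stationary.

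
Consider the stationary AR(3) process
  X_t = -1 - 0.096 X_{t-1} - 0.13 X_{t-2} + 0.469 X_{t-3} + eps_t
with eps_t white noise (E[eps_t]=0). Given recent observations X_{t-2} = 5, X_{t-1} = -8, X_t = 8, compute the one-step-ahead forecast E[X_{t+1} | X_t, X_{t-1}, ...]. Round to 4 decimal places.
E[X_{t+1} \mid \mathcal F_t] = 1.6170

For an AR(p) model X_t = c + sum_i phi_i X_{t-i} + eps_t, the
one-step-ahead conditional mean is
  E[X_{t+1} | X_t, ...] = c + sum_i phi_i X_{t+1-i}.
Substitute known values:
  E[X_{t+1} | ...] = -1 + (-0.096) * (8) + (-0.13) * (-8) + (0.469) * (5)
                   = 1.6170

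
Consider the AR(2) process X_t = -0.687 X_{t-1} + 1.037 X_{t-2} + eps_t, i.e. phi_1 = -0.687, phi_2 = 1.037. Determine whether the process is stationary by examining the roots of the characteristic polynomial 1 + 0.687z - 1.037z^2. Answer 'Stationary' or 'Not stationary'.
\text{Not stationary}

The AR(p) characteristic polynomial is P(z) = 1 + 0.687z - 1.037z^2.
Stationarity requires all roots to lie outside the unit circle, i.e. |z| > 1 for every root.
Set 1 + (0.687) z + (-1.037) z^2 = 0, i.e. a z^2 + b z + c = 0 with a = -1.037, b = 0.687, c = 1.
Discriminant D = b^2 - 4ac = (0.687)^2 - 4*(-1.037)*1 = 0.471969 - (-4.148) = 4.619969.
D >= 0, so the roots are real: z = (-b +/- sqrt(D)) / (2a) = (-0.687 +/- 2.149411) / (-2.074).
  z_1 = (-0.687 + 2.149411) / (-2.074) = -0.7051,   |z_1| = 0.7051.
  z_2 = (-0.687 - 2.149411) / (-2.074) = 1.3676,   |z_2| = 1.3676.
Moduli of all roots: 0.7051, 1.3676.
All moduli strictly greater than 1? No.
Verdict: Not stationary.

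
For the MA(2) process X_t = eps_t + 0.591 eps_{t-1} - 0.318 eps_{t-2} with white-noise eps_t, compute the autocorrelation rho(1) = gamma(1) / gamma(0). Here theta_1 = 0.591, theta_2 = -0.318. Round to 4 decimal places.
\rho(1) = 0.2779

For an MA(q) process with theta_0 = 1, the autocovariance is
  gamma(k) = sigma^2 * sum_{i=0..q-k} theta_i * theta_{i+k},
and rho(k) = gamma(k) / gamma(0). Sigma^2 cancels.
  numerator   = (1)*(0.591) + (0.591)*(-0.318) = 0.403062.
  denominator = (1)^2 + (0.591)^2 + (-0.318)^2 = 1.450405.
  rho(1) = 0.403062 / 1.450405 = 0.2779.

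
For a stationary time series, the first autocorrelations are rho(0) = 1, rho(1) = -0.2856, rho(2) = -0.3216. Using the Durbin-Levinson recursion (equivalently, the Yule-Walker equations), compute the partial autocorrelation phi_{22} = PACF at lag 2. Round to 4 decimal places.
\phi_{22} = -0.4390

The PACF at lag k is phi_{kk}, the last component of the solution
to the Yule-Walker system G_k phi = r_k where
  (G_k)_{ij} = rho(|i - j|), (r_k)_i = rho(i), i,j = 1..k.
Equivalently, Durbin-Levinson gives phi_{kk} iteratively:
  phi_{11} = rho(1)
  phi_{kk} = [rho(k) - sum_{j=1..k-1} phi_{k-1,j} rho(k-j)]
            / [1 - sum_{j=1..k-1} phi_{k-1,j} rho(j)],
  phi_{k,j} = phi_{k-1,j} - phi_{kk} phi_{k-1,k-j},  j = 1..k-1.
Step k = 1:
  phi_11 = rho(1) = -0.2856.
Step k = 2:
  phi_22 = [rho(2) - phi_11 rho(1)] / [1 - phi_11 rho(1)] = [-0.3216 - (-0.2856)(-0.2856)] / [1 - (-0.2856)(-0.2856)]
         = -0.40316736 / 0.91843264 = -0.439.
Therefore phi_{22} = -0.4390.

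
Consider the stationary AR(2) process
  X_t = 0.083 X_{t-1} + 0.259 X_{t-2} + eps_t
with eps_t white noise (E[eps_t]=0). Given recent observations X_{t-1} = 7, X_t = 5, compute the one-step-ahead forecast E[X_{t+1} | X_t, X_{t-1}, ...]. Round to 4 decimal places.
E[X_{t+1} \mid \mathcal F_t] = 2.2280

For an AR(p) model X_t = c + sum_i phi_i X_{t-i} + eps_t, the
one-step-ahead conditional mean is
  E[X_{t+1} | X_t, ...] = c + sum_i phi_i X_{t+1-i}.
Substitute known values:
  E[X_{t+1} | ...] = (0.083) * (5) + (0.259) * (7)
                   = 2.2280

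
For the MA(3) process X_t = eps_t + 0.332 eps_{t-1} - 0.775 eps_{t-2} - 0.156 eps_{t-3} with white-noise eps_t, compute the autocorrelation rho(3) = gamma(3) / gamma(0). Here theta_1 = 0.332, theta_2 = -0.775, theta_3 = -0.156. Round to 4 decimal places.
\rho(3) = -0.0899

For an MA(q) process with theta_0 = 1, the autocovariance is
  gamma(k) = sigma^2 * sum_{i=0..q-k} theta_i * theta_{i+k},
and rho(k) = gamma(k) / gamma(0). Sigma^2 cancels.
  numerator   = (1)*(-0.156) = -0.156.
  denominator = (1)^2 + (0.332)^2 + (-0.775)^2 + (-0.156)^2 = 1.735185.
  rho(3) = -0.156 / 1.735185 = -0.0899.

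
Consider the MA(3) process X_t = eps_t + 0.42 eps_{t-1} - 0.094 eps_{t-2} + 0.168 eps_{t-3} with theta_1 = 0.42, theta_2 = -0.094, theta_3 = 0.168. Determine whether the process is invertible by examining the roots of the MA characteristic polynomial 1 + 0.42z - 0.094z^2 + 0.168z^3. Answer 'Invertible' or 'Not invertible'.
\text{Invertible}

The MA(q) characteristic polynomial is P(z) = 1 + 0.42z - 0.094z^2 + 0.168z^3.
Invertibility requires all roots to lie outside the unit circle, i.e. |z| > 1 for every root.
Degree 3: look for a simple real root z0 first, then factor out (1 - z/z0) and solve the remaining quadratic.
Testing z0 = -1.25: P(-1.25) = 1 + (0.42)(-1.25) + (-0.094)(-1.25)^2 + (0.168)(-1.25)^3
  = 1 + (-0.525) + (-0.146875) + (-0.328125) = 0.  So z_0 = -1.25 is a root, |z_0| = 1.25.
Divide out the factor (1 + 0.8 z) = (1 - z/z0) (since 1/z0 = -0.8):
  P(z) = (1 + 0.8 z)(1 + (-0.38) z + (0.21) z^2)
  [check: z-coef -0.38 - (-0.8) = 0.42; z^2-coef 0.21 - (-0.8)(-0.38) = -0.094; z^3-coef -(-0.8)(0.21) = 0.168.]
Remaining roots from the quadratic factor 1 + (-0.38) z + (0.21) z^2:
  Set 1 + (-0.38) z + (0.21) z^2 = 0, i.e. a z^2 + b z + c = 0 with a = 0.21, b = -0.38, c = 1.
  Discriminant D = b^2 - 4ac = (-0.38)^2 - 4*(0.21)*1 = 0.1444 - (0.84) = -0.6956.
  D < 0, so the roots are the complex-conjugate pair z = (-b +/- i sqrt(-D)) / (2a) = 0.9048 +/- 1.9858i.
  For a conjugate pair |z|^2 = z * conj(z) = (product of roots) = c/a = 1/(0.21) = 4.761905, so |z| = sqrt(4.761905) = 2.1822 for both roots.
Moduli of all roots: 1.2500, 2.1822, 2.1822.
All moduli strictly greater than 1? Yes.
Verdict: Invertible.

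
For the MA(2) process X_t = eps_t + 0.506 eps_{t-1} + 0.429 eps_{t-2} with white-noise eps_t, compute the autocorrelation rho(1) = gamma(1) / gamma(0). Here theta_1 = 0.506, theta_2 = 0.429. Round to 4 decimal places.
\rho(1) = 0.5021

For an MA(q) process with theta_0 = 1, the autocovariance is
  gamma(k) = sigma^2 * sum_{i=0..q-k} theta_i * theta_{i+k},
and rho(k) = gamma(k) / gamma(0). Sigma^2 cancels.
  numerator   = (1)*(0.506) + (0.506)*(0.429) = 0.723074.
  denominator = (1)^2 + (0.506)^2 + (0.429)^2 = 1.440077.
  rho(1) = 0.723074 / 1.440077 = 0.5021.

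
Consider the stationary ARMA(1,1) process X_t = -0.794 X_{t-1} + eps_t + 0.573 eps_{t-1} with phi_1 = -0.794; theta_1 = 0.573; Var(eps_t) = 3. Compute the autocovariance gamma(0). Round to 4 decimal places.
\gamma(0) = 3.3965

Multiply the model equation by X_{t-k} and take expectations. With theta_0 = psi_0 = 1 and psi_j the MA(infinity) weights, this gives
  gamma(k) - sum_i phi_i gamma(k-i) = c_k,
  c_k = sigma^2 * sum_{j=k..q} theta_j psi_{j-k}   (c_k = 0 for k > q),
using gamma(-m) = gamma(m).
psi-weights needed (psi_j = theta_j + sum_i phi_i psi_{j-i}):
  psi_1 = theta_1 + phi_1 = 0.573 + (-0.794) = -0.221
Right-hand sides:
  c_0 = sigma^2 (1 + theta_1 psi_1) = 3 * (1 + (0.573)(-0.221)) = 3 * 0.873367 = 2.620101
  c_1 = sigma^2 theta_1 = 3 * (0.573) = 1.719
  c_2 = 0
Equations for k = 0 and k = 1 (AR order 1):
  gamma(0) = phi_1 gamma(1) + c_0
  gamma(1) = phi_1 gamma(0) + c_1
Substituting the second into the first: gamma(0) (1 - phi_1^2) = c_0 + phi_1 c_1, so
  gamma(0) = (c_0 + phi_1 c_1) / (1 - phi_1^2) = (2.620101 + (-0.794)(1.719)) / (1 - (-0.794)^2) = 1.255215 / 0.369564 = 3.396475.
Therefore gamma(0) = 3.3965 (to 4 decimal places).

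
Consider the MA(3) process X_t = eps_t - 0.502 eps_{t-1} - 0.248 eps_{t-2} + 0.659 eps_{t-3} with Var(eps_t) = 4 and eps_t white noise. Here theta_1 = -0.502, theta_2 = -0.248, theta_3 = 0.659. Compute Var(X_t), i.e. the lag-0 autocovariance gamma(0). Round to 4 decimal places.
\gamma(0) = 6.9912

For an MA(q) process X_t = eps_t + sum_i theta_i eps_{t-i} with
Var(eps_t) = sigma^2, the variance is
  gamma(0) = sigma^2 * (1 + sum_i theta_i^2).
  sum_i theta_i^2 = (-0.502)^2 + (-0.248)^2 + (0.659)^2 = 0.252004 + 0.061504 + 0.434281 = 0.747789.
  gamma(0) = 4 * (1 + 0.747789) = 4 * 1.747789 = 6.991156, which rounds to 6.9912.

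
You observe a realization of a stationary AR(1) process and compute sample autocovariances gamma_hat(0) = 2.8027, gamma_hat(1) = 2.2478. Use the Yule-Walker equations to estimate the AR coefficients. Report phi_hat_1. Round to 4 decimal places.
\hat\phi_{1} = 0.8020

The Yule-Walker equations for an AR(p) process read, in matrix form,
  Gamma_p phi = r_p,   with   (Gamma_p)_{ij} = gamma(|i - j|),
                       (r_p)_i = gamma(i),   i,j = 1..p.
Substitute the sample gammas (Toeplitz matrix and right-hand side of size 1):
  Gamma_p = [[2.8027]]
  r_p     = [2.2478]
With p = 1 this is the single equation gamma(0) phi_1 = gamma(1):
  phi_hat_1 = gamma(1) / gamma(0) = 2.2478 / 2.8027 = 0.8020.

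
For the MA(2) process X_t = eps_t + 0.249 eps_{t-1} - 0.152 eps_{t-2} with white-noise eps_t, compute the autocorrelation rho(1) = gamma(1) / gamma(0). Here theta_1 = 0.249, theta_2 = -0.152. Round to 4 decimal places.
\rho(1) = 0.1946

For an MA(q) process with theta_0 = 1, the autocovariance is
  gamma(k) = sigma^2 * sum_{i=0..q-k} theta_i * theta_{i+k},
and rho(k) = gamma(k) / gamma(0). Sigma^2 cancels.
  numerator   = (1)*(0.249) + (0.249)*(-0.152) = 0.211152.
  denominator = (1)^2 + (0.249)^2 + (-0.152)^2 = 1.085105.
  rho(1) = 0.211152 / 1.085105 = 0.1946.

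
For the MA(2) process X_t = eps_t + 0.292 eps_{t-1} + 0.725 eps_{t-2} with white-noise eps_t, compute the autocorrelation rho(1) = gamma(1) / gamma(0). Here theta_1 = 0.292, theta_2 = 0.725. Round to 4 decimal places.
\rho(1) = 0.3127

For an MA(q) process with theta_0 = 1, the autocovariance is
  gamma(k) = sigma^2 * sum_{i=0..q-k} theta_i * theta_{i+k},
and rho(k) = gamma(k) / gamma(0). Sigma^2 cancels.
  numerator   = (1)*(0.292) + (0.292)*(0.725) = 0.5037.
  denominator = (1)^2 + (0.292)^2 + (0.725)^2 = 1.610889.
  rho(1) = 0.5037 / 1.610889 = 0.3127.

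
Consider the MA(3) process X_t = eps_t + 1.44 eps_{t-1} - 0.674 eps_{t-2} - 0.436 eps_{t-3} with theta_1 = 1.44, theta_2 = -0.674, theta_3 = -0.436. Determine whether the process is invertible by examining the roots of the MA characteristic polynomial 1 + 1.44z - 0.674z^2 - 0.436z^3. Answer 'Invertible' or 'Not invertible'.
\text{Not invertible}

The MA(q) characteristic polynomial is P(z) = 1 + 1.44z - 0.674z^2 - 0.436z^3.
Invertibility requires all roots to lie outside the unit circle, i.e. |z| > 1 for every root.
Degree 3: look for a simple real root z0 first, then factor out (1 - z/z0) and solve the remaining quadratic.
Testing z0 = -2.5: P(-2.5) = 1 + (1.44)(-2.5) + (-0.674)(-2.5)^2 + (-0.436)(-2.5)^3
  = 1 + (-3.6) + (-4.2125) + (6.8125) = 0.  So z_0 = -2.5 is a root, |z_0| = 2.5.
Divide out the factor (1 + 0.4 z) = (1 - z/z0) (since 1/z0 = -0.4):
  P(z) = (1 + 0.4 z)(1 + (1.04) z + (-1.09) z^2)
  [check: z-coef 1.04 - (-0.4) = 1.44; z^2-coef -1.09 - (-0.4)(1.04) = -0.674; z^3-coef -(-0.4)(-1.09) = -0.436.]
Remaining roots from the quadratic factor 1 + (1.04) z + (-1.09) z^2:
  Set 1 + (1.04) z + (-1.09) z^2 = 0, i.e. a z^2 + b z + c = 0 with a = -1.09, b = 1.04, c = 1.
  Discriminant D = b^2 - 4ac = (1.04)^2 - 4*(-1.09)*1 = 1.0816 - (-4.36) = 5.4416.
  D >= 0, so the roots are real: z = (-b +/- sqrt(D)) / (2a) = (-1.04 +/- 2.332724) / (-2.18).
    z_1 = (-1.04 + 2.332724) / (-2.18) = -0.593,   |z_1| = 0.593.
    z_2 = (-1.04 - 2.332724) / (-2.18) = 1.5471,   |z_2| = 1.5471.
Moduli of all roots: 2.5000, 0.5930, 1.5471.
All moduli strictly greater than 1? No.
Verdict: Not invertible.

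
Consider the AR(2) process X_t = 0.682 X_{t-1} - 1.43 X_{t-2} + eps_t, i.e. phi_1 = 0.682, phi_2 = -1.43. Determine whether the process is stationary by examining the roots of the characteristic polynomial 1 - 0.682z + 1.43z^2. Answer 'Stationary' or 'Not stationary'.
\text{Not stationary}

The AR(p) characteristic polynomial is P(z) = 1 - 0.682z + 1.43z^2.
Stationarity requires all roots to lie outside the unit circle, i.e. |z| > 1 for every root.
Set 1 + (-0.682) z + (1.43) z^2 = 0, i.e. a z^2 + b z + c = 0 with a = 1.43, b = -0.682, c = 1.
Discriminant D = b^2 - 4ac = (-0.682)^2 - 4*(1.43)*1 = 0.465124 - (5.72) = -5.254876.
D < 0, so the roots are the complex-conjugate pair z = (-b +/- i sqrt(-D)) / (2a) = 0.2385 +/- 0.8015i.
For a conjugate pair |z|^2 = z * conj(z) = (product of roots) = c/a = 1/(1.43) = 0.699301, so |z| = sqrt(0.699301) = 0.8362 for both roots.
Moduli of all roots: 0.8362, 0.8362.
All moduli strictly greater than 1? No.
Verdict: Not stationary.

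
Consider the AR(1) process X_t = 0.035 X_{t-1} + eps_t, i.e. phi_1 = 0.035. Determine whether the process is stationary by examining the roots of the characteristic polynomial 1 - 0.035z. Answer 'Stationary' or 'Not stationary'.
\text{Stationary}

The AR(p) characteristic polynomial is P(z) = 1 - 0.035z.
Stationarity requires all roots to lie outside the unit circle, i.e. |z| > 1 for every root.
This is linear in z: 1 + (-0.035) z = 0  =>  z = -1/(-0.035) = 28.571429,  |z| = 28.571429.
Moduli of all roots: 28.5714.
All moduli strictly greater than 1? Yes.
Verdict: Stationary.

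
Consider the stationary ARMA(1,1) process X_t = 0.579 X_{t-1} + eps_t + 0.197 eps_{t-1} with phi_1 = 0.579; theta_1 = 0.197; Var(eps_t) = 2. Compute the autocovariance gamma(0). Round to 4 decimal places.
\gamma(0) = 3.8117

Multiply the model equation by X_{t-k} and take expectations. With theta_0 = psi_0 = 1 and psi_j the MA(infinity) weights, this gives
  gamma(k) - sum_i phi_i gamma(k-i) = c_k,
  c_k = sigma^2 * sum_{j=k..q} theta_j psi_{j-k}   (c_k = 0 for k > q),
using gamma(-m) = gamma(m).
psi-weights needed (psi_j = theta_j + sum_i phi_i psi_{j-i}):
  psi_1 = theta_1 + phi_1 = 0.197 + (0.579) = 0.776
Right-hand sides:
  c_0 = sigma^2 (1 + theta_1 psi_1) = 2 * (1 + (0.197)(0.776)) = 2 * 1.152872 = 2.305744
  c_1 = sigma^2 theta_1 = 2 * (0.197) = 0.394
  c_2 = 0
Equations for k = 0 and k = 1 (AR order 1):
  gamma(0) = phi_1 gamma(1) + c_0
  gamma(1) = phi_1 gamma(0) + c_1
Substituting the second into the first: gamma(0) (1 - phi_1^2) = c_0 + phi_1 c_1, so
  gamma(0) = (c_0 + phi_1 c_1) / (1 - phi_1^2) = (2.305744 + (0.579)(0.394)) / (1 - (0.579)^2) = 2.53387 / 0.664759 = 3.811712.
Therefore gamma(0) = 3.8117 (to 4 decimal places).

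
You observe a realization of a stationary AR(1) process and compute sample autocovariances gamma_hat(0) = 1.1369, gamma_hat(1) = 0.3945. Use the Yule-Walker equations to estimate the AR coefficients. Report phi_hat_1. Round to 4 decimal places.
\hat\phi_{1} = 0.3470

The Yule-Walker equations for an AR(p) process read, in matrix form,
  Gamma_p phi = r_p,   with   (Gamma_p)_{ij} = gamma(|i - j|),
                       (r_p)_i = gamma(i),   i,j = 1..p.
Substitute the sample gammas (Toeplitz matrix and right-hand side of size 1):
  Gamma_p = [[1.1369]]
  r_p     = [0.3945]
With p = 1 this is the single equation gamma(0) phi_1 = gamma(1):
  phi_hat_1 = gamma(1) / gamma(0) = 0.3945 / 1.1369 = 0.3470.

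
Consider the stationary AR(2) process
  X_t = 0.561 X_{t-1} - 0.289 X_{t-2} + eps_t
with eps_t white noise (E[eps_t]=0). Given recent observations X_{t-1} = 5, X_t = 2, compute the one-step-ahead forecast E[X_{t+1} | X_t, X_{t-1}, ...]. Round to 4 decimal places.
E[X_{t+1} \mid \mathcal F_t] = -0.3230

For an AR(p) model X_t = c + sum_i phi_i X_{t-i} + eps_t, the
one-step-ahead conditional mean is
  E[X_{t+1} | X_t, ...] = c + sum_i phi_i X_{t+1-i}.
Substitute known values:
  E[X_{t+1} | ...] = (0.561) * (2) + (-0.289) * (5)
                   = -0.3230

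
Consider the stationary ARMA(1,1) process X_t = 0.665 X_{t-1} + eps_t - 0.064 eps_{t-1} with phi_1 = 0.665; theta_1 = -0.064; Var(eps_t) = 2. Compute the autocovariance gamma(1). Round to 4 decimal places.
\gamma(1) = 2.0633

Multiply the model equation by X_{t-k} and take expectations. With theta_0 = psi_0 = 1 and psi_j the MA(infinity) weights, this gives
  gamma(k) - sum_i phi_i gamma(k-i) = c_k,
  c_k = sigma^2 * sum_{j=k..q} theta_j psi_{j-k}   (c_k = 0 for k > q),
using gamma(-m) = gamma(m).
psi-weights needed (psi_j = theta_j + sum_i phi_i psi_{j-i}):
  psi_1 = theta_1 + phi_1 = -0.064 + (0.665) = 0.601
Right-hand sides:
  c_0 = sigma^2 (1 + theta_1 psi_1) = 2 * (1 + (-0.064)(0.601)) = 2 * 0.961536 = 1.923072
  c_1 = sigma^2 theta_1 = 2 * (-0.064) = -0.128
  c_2 = 0
Equations for k = 0 and k = 1 (AR order 1):
  gamma(0) = phi_1 gamma(1) + c_0
  gamma(1) = phi_1 gamma(0) + c_1
Substituting the second into the first: gamma(0) (1 - phi_1^2) = c_0 + phi_1 c_1, so
  gamma(0) = (c_0 + phi_1 c_1) / (1 - phi_1^2) = (1.923072 + (0.665)(-0.128)) / (1 - (0.665)^2) = 1.837952 / 0.557775 = 3.295149.
  gamma(1) = phi_1 gamma(0) + c_1 = (0.665)(3.295149) + (-0.128) = 2.063274.
Therefore gamma(1) = 2.0633 (to 4 decimal places).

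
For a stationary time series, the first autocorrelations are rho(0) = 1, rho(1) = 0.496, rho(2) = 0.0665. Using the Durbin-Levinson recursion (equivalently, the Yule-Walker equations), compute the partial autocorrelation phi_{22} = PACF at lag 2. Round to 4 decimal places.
\phi_{22} = -0.2381

The PACF at lag k is phi_{kk}, the last component of the solution
to the Yule-Walker system G_k phi = r_k where
  (G_k)_{ij} = rho(|i - j|), (r_k)_i = rho(i), i,j = 1..k.
Equivalently, Durbin-Levinson gives phi_{kk} iteratively:
  phi_{11} = rho(1)
  phi_{kk} = [rho(k) - sum_{j=1..k-1} phi_{k-1,j} rho(k-j)]
            / [1 - sum_{j=1..k-1} phi_{k-1,j} rho(j)],
  phi_{k,j} = phi_{k-1,j} - phi_{kk} phi_{k-1,k-j},  j = 1..k-1.
Step k = 1:
  phi_11 = rho(1) = 0.496.
Step k = 2:
  phi_22 = [rho(2) - phi_11 rho(1)] / [1 - phi_11 rho(1)] = [0.0665 - (0.496)(0.496)] / [1 - (0.496)(0.496)]
         = -0.179516 / 0.753984 = -0.2381.
Therefore phi_{22} = -0.2381.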